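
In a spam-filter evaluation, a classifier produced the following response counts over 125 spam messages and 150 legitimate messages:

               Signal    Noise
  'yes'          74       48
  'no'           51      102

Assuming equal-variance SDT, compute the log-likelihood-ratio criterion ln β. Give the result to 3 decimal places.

H = 74/125 = 0.5920
FA = 48/150 = 0.3200
z(0.5920) = 0.2327, z(0.3200) = -0.4677
ln β = −½·[z(H)² − z(FA)²] = −0.5 × (0.0541 − 0.2187) = 0.0823

ln β = 0.082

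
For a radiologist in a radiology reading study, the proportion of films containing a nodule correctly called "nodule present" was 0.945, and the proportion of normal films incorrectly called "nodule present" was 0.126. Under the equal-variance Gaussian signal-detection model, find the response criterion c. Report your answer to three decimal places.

Φ⁻¹(H) = 1.5982
Φ⁻¹(FA) = -1.1455
c = −½·[z(H) + z(FA)] = −0.5 × (1.5982 + (-1.1455)) = -0.22635
c < 0: the radiologist has a liberal response bias.

c = -0.226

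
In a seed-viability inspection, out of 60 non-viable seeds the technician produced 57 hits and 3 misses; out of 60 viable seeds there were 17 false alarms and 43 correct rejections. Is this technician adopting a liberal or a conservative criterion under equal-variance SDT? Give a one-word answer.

liberal

z(H) = 1.645, z(FA) = -0.573
c = −½·(z(H) + z(FA)) = -0.536
c < 0 → liberal criterion (biased toward responding “yes”).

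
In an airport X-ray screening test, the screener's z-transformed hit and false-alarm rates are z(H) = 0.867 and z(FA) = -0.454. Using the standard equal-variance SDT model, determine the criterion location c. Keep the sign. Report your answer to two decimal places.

c = −½·[z(H) + z(FA)] = −½·(0.867 + (-0.454)) = -0.2065

c = -0.21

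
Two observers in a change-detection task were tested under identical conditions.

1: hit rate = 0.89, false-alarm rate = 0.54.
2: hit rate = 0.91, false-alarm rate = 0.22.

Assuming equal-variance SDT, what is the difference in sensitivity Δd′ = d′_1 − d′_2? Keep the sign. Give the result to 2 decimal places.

1: z(0.89) = 1.227, z(0.54) = 0.100, d' = 1.127
2: z(0.91) = 1.341, z(0.22) = -0.772, d' = 2.113
Δd' = d'_1 − d'_2 = 1.127 − 2.113 = -0.986
2 has the higher sensitivity.

Δd′ = -0.99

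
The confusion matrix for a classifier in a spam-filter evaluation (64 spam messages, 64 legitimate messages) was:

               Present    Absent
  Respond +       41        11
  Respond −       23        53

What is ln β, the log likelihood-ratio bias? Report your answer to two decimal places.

ln β = 0.38

H = 41/64 = 0.6406
FA = 11/64 = 0.1719
z(H) = z(0.6406) = 0.360
z(FA) = z(0.1719) = -0.947
ln β = −½·[z(H)² − z(FA)²] = −0.5 × (0.130 − 0.897) = 0.3835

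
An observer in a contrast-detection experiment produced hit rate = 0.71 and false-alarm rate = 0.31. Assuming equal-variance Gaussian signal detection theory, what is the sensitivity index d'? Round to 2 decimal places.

Φ⁻¹(H) = Φ⁻¹(0.71) = 0.5534
Φ⁻¹(FA) = Φ⁻¹(0.31) = -0.4959
d' = z(H) − z(FA) = 0.5534 − (-0.4959) = 1.0493

d' = 1.05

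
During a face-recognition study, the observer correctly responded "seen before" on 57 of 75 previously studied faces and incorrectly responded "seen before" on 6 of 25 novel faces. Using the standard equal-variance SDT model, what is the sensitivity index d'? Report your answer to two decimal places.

H = 57/75 = 0.7600
FA = 6/25 = 0.2400
z(H) = z(0.7600) = 0.706
z(FA) = z(0.2400) = -0.706
d' = z(H) − z(FA) = 0.706 − (-0.706) = 1.412

d' = 1.41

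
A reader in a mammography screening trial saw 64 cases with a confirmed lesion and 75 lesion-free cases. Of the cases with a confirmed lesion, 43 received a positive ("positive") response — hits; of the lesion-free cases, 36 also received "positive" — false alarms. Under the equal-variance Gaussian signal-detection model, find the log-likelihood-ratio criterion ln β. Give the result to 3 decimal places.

ln β = -0.098

H = 43/64 = 0.6719
FA = 36/75 = 0.4800
Φ⁻¹(H) = Φ⁻¹(0.6719) = 0.4452
Φ⁻¹(FA) = Φ⁻¹(0.4800) = -0.0502
ln β = −½·[z(H)² − z(FA)²] = −0.5 × (0.1982 − 0.0025) = -0.09785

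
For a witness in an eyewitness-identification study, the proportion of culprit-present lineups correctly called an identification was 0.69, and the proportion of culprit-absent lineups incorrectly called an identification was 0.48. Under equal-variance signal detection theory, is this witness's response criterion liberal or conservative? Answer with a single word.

liberal

z(H) = 0.496, z(FA) = -0.050
c = −½·(z(H) + z(FA)) = -0.223
c < 0 → liberal criterion (biased toward responding “yes”).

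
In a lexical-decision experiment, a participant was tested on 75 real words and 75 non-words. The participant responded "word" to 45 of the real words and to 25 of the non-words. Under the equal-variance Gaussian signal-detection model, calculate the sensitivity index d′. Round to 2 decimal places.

H = 45/75 = 0.6000
FA = 25/75 = 0.3333
z(0.6000) = 0.253, z(0.3333) = -0.431
d' = z(H) − z(FA) = 0.253 − (-0.431) = 0.684

d′ = 0.68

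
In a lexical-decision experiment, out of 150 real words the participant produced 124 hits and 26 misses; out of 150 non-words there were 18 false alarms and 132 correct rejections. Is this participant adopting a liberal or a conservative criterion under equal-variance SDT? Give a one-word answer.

conservative

z(H) = 0.941, z(FA) = -1.175
c = −½·(z(H) + z(FA)) = 0.117
c > 0 → conservative criterion (biased toward responding “no”).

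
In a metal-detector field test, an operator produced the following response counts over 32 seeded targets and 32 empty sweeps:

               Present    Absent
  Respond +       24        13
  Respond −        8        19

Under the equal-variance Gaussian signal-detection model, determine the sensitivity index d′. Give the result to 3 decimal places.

d′ = 0.912

H = 24/32 = 0.7500
FA = 13/32 = 0.4062
Φ⁻¹(0.7500) = 0.6745, Φ⁻¹(0.4062) = -0.2373
d' = z(H) − z(FA) = 0.6745 − (-0.2373) = 0.9118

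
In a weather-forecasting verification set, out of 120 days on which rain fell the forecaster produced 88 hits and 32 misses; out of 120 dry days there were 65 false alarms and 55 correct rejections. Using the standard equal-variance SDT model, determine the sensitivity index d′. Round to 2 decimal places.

d′ = 0.52

H = 88/120 = 0.7333
FA = 65/120 = 0.5417
z(0.7333) = 0.6228, z(0.5417) = 0.1047
d' = z(H) − z(FA) = 0.6228 − 0.1047 = 0.5181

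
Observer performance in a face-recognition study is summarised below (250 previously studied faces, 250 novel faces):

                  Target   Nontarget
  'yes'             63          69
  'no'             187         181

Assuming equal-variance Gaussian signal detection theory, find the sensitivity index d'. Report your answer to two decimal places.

H = 63/250 = 0.2520
FA = 69/250 = 0.2760
Φ⁻¹(H) = -0.668
Φ⁻¹(FA) = -0.595
d' = z(H) − z(FA) = -0.668 − (-0.595) = -0.073

d' = -0.07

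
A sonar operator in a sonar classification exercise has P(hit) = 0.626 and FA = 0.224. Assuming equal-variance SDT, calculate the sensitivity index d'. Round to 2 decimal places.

z(0.626) = 0.321, z(0.224) = -0.759
d' = z(H) − z(FA) = 0.321 − (-0.759) = 1.080

d' = 1.08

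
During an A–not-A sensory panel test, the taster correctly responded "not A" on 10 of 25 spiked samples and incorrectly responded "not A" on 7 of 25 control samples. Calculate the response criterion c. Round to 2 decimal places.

H = 10/25 = 0.4000
FA = 7/25 = 0.2800
z(H) = z(0.4000) = -0.2533
z(FA) = z(0.2800) = -0.5828
c = −½·[z(H) + z(FA)] = −0.5 × (-0.2533 + (-0.5828)) = 0.41805
c > 0: the taster has a conservative response bias.

c = 0.42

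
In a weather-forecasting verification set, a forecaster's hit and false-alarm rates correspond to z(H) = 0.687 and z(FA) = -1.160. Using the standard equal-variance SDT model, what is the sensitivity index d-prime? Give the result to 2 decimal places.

d-prime = 1.85

d' = z(H) − z(FA) = 0.687 − (-1.160) = 1.847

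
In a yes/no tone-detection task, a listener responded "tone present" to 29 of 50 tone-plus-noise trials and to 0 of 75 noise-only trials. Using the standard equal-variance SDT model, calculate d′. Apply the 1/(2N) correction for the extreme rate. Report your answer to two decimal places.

The false-alarm rate is 0/75 = 0, so apply the 1/(2N) correction: FA → 1/(2·75) = 0.00667.
z(H) = z(0.58000) = 0.202
z(FA) = z(0.00667) = -2.475
d' = 0.202 − (-2.475) = 2.677

d′ = 2.68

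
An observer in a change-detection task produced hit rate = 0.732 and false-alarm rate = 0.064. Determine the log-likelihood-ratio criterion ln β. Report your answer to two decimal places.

ln β = 0.97

z(H) = 0.619
z(FA) = -1.522
ln β = −½·[z(H)² − z(FA)²] = −0.5 × (0.383 − 2.316) = 0.9665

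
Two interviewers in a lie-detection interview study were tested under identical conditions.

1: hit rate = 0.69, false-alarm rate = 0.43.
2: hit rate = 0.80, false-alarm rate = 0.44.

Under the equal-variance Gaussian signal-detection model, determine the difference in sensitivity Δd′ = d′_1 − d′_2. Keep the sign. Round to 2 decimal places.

Δd′ = -0.32

1: z(0.69) = 0.496, z(0.43) = -0.176, d' = 0.672
2: z(0.80) = 0.842, z(0.44) = -0.151, d' = 0.993
Δd' = d'_1 − d'_2 = 0.672 − 0.993 = -0.321
2 has the higher sensitivity.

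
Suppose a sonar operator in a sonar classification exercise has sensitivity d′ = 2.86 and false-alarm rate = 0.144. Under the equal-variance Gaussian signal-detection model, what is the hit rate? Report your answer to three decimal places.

hit rate = 0.964

z(false-alarm rate) = z(0.144) = -1.0625
z(H) = z(FA) + d' = -1.0625 + 2.86 = 1.7975
hit rate = Φ(1.7975) = 0.9639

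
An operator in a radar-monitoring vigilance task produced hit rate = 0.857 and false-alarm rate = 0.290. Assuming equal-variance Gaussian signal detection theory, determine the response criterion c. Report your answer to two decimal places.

c = -0.26

z(H) = z(0.857) = 1.0669
z(FA) = z(0.290) = -0.5534
c = −½·[z(H) + z(FA)] = −0.5 × (1.0669 + (-0.5534)) = -0.25675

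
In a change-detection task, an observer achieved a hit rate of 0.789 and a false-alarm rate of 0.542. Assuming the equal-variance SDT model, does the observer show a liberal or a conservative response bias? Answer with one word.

liberal

z(H) = 0.803, z(FA) = 0.105
c = −½·(z(H) + z(FA)) = -0.454
c < 0 → liberal criterion (biased toward responding “yes”).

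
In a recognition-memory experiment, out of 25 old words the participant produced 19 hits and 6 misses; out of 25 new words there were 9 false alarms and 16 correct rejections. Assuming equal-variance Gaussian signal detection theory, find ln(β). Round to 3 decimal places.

ln β = -0.185

H = 19/25 = 0.7600
FA = 9/25 = 0.3600
z(0.7600) = 0.7063, z(0.3600) = -0.3585
ln β = −½·[z(H)² − z(FA)²] = −0.5 × (0.4989 − 0.1285) = -0.1852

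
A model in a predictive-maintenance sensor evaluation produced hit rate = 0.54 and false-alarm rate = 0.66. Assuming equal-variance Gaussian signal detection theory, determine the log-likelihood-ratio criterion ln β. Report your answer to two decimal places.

Φ⁻¹(0.54) = 0.100, Φ⁻¹(0.66) = 0.412
ln β = −½·[z(H)² − z(FA)²] = −0.5 × (0.010 − 0.170) = 0.080

ln β = 0.08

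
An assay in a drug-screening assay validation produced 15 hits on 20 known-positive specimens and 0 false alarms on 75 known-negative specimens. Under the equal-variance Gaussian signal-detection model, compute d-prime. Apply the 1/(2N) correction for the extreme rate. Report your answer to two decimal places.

d-prime = 3.15

The false-alarm rate is 0/75 = 0, so apply the 1/(2N) correction: FA → 1/(2·75) = 0.00667.
z(H) = z(0.75000) = 0.674
z(FA) = z(0.00667) = -2.475
d' = 0.674 − (-2.475) = 3.149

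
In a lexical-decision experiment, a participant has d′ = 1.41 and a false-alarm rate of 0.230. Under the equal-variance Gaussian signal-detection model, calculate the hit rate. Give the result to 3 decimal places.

z(false-alarm rate) = z(0.230) = -0.7388
z(H) = z(FA) + d' = -0.7388 + 1.41 = 0.6712
hit rate = Φ(0.6712) = 0.7490

hit rate = 0.749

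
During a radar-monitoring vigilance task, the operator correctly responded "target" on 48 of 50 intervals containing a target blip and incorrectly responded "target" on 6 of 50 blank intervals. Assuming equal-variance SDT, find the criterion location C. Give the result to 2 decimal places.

H = 48/50 = 0.9600
FA = 6/50 = 0.1200
z(H) = 1.751
z(FA) = -1.175
c = −½·[z(H) + z(FA)] = −0.5 × (1.751 + (-1.175)) = -0.288

C = -0.29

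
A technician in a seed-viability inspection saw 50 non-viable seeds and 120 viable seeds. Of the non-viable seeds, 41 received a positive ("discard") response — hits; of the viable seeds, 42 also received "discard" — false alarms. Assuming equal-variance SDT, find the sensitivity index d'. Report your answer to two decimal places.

H = 41/50 = 0.8200
FA = 42/120 = 0.3500
z(H) = z(0.8200) = 0.9154
z(FA) = z(0.3500) = -0.3853
d' = z(H) − z(FA) = 0.9154 − (-0.3853) = 1.3007

d' = 1.30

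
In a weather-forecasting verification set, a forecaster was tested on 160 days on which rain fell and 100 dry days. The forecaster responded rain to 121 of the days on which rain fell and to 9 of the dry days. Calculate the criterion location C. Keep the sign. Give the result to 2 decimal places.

C = 0.32

H = 121/160 = 0.7562
FA = 9/100 = 0.0900
z(0.7562) = 0.694, z(0.0900) = -1.341
c = −½·[z(H) + z(FA)] = −0.5 × (0.694 + (-1.341)) = 0.3235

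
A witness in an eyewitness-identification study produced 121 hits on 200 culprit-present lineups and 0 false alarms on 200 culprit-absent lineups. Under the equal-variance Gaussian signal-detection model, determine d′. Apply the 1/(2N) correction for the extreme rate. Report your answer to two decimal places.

d′ = 3.07

The false-alarm rate is 0/200 = 0, so apply the 1/(2N) correction: FA → 1/(2·200) = 0.00250.
z(H) = z(0.60500) = 0.266
z(FA) = z(0.00250) = -2.807
d' = 0.266 − (-2.807) = 3.073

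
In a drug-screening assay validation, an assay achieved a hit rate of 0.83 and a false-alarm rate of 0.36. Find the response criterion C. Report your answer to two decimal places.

Φ⁻¹(0.83) = 0.954, Φ⁻¹(0.36) = -0.358
c = −½·[z(H) + z(FA)] = −0.5 × (0.954 + (-0.358)) = -0.298
c < 0: the assay has a liberal response bias.

C = -0.30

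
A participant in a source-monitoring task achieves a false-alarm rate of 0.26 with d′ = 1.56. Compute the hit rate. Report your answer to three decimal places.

hit rate = 0.820

z(false-alarm rate) = z(0.26) = -0.6433
z(H) = z(FA) + d' = -0.6433 + 1.56 = 0.9167
hit rate = Φ(0.9167) = 0.8204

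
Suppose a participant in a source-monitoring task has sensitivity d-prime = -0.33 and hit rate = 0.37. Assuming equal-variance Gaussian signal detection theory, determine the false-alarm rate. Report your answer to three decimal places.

false-alarm rate = 0.499

z(hit rate) = z(0.37) = -0.3319
z(FA) = z(H) − d' = -0.3319 − (-0.33) = -0.0019
false-alarm rate = Φ(-0.0019) = 0.4992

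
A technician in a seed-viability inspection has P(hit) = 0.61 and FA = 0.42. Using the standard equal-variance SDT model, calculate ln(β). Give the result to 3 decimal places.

ln β = -0.019

Φ⁻¹(H) = 0.2793
Φ⁻¹(FA) = -0.2019
ln β = −½·[z(H)² − z(FA)²] = −0.5 × (0.0780 − 0.0408) = -0.0186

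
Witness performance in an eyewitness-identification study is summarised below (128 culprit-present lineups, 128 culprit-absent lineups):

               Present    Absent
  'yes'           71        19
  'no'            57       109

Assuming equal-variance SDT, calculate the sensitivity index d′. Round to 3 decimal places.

d′ = 1.181

H = 71/128 = 0.5547
FA = 19/128 = 0.1484
z(H) = 0.1375
z(FA) = -1.0433
d' = z(H) − z(FA) = 0.1375 − (-1.0433) = 1.1808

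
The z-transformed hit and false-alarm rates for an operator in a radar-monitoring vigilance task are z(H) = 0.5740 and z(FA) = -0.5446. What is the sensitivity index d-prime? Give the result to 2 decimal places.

d' = z(H) − z(FA) = 0.5740 − (-0.5446) = 1.1186

d-prime = 1.12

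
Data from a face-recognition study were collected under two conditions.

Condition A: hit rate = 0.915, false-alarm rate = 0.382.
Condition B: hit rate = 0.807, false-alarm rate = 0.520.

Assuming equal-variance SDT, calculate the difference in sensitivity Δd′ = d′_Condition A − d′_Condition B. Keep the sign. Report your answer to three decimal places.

Δd′ = 0.856

Condition A: z(0.915) = 1.3722, z(0.382) = -0.3002, d' = 1.6724
Condition B: z(0.807) = 0.8669, z(0.520) = 0.0502, d' = 0.8167
Δd' = d'_Condition A − d'_Condition B = 1.6724 − 0.8167 = 0.8557
Condition A has the higher sensitivity.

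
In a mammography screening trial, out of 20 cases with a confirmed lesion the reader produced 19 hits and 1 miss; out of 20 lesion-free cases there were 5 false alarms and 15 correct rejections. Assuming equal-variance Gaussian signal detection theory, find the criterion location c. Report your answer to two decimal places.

c = -0.49

H = 19/20 = 0.9500
FA = 5/20 = 0.2500
z(0.9500) = 1.6449, z(0.2500) = -0.6745
c = −½·[z(H) + z(FA)] = −0.5 × (1.6449 + (-0.6745)) = -0.4852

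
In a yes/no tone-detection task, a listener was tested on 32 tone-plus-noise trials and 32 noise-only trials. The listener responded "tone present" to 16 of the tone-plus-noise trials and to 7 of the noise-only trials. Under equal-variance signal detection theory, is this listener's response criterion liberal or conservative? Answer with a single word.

z(H) = 0.000, z(FA) = -0.776
c = −½·(z(H) + z(FA)) = 0.388
c > 0 → conservative criterion (biased toward responding “no”).

conservative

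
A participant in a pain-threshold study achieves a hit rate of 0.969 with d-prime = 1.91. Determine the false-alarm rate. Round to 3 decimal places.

z(hit rate) = z(0.969) = 1.8663
z(FA) = z(H) − d' = 1.8663 − 1.91 = -0.0437
false-alarm rate = Φ(-0.0437) = 0.4826

false-alarm rate = 0.483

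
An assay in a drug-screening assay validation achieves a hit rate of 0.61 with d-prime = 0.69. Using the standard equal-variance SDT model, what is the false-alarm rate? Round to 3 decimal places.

false-alarm rate = 0.341

z(hit rate) = z(0.61) = 0.2793
z(FA) = z(H) − d' = 0.2793 − 0.69 = -0.4107
false-alarm rate = Φ(-0.4107) = 0.3406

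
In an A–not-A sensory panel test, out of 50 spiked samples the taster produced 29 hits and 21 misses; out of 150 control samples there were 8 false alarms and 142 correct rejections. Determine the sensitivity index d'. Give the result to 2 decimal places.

H = 29/50 = 0.5800
FA = 8/150 = 0.0533
Φ⁻¹(H) = 0.2019
Φ⁻¹(FA) = -1.6137
d' = z(H) − z(FA) = 0.2019 − (-1.6137) = 1.8156

d' = 1.82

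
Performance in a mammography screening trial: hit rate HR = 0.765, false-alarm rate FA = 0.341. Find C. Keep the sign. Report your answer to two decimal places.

z(H) = 0.7225
z(FA) = -0.4097
c = −½·[z(H) + z(FA)] = −0.5 × (0.7225 + (-0.4097)) = -0.1564

C = -0.16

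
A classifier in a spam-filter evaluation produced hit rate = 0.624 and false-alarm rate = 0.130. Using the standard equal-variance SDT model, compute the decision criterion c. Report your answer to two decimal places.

c = 0.41

z(0.624) = 0.316, z(0.130) = -1.126
c = −½·[z(H) + z(FA)] = −0.5 × (0.316 + (-1.126)) = 0.405
c > 0: the classifier has a conservative response bias.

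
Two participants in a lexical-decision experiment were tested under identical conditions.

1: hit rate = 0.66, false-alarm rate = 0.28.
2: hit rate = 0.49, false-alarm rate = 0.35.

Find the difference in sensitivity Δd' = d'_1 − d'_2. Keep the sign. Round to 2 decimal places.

1: z(0.66) = 0.412, z(0.28) = -0.583, d' = 0.995
2: z(0.49) = -0.025, z(0.35) = -0.385, d' = 0.360
Δd' = d'_1 − d'_2 = 0.995 − 0.360 = 0.635
1 has the higher sensitivity.

Δd' = 0.64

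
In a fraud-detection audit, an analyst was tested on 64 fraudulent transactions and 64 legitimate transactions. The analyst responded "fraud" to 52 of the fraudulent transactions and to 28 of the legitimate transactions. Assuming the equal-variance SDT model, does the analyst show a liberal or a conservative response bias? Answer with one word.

z(H) = 0.887, z(FA) = -0.157
c = −½·(z(H) + z(FA)) = -0.365
c < 0 → liberal criterion (biased toward responding “yes”).

liberal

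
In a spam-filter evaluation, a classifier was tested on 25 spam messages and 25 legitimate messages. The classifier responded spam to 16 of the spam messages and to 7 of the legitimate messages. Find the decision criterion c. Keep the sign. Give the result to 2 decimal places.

c = 0.11

H = 16/25 = 0.6400
FA = 7/25 = 0.2800
z(H) = z(0.6400) = 0.358
z(FA) = z(0.2800) = -0.583
c = −½·[z(H) + z(FA)] = −0.5 × (0.358 + (-0.583)) = 0.1125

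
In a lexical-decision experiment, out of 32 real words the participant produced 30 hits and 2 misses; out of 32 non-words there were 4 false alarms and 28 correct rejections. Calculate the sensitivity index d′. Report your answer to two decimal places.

d′ = 2.68

H = 30/32 = 0.9375
FA = 4/32 = 0.1250
Φ⁻¹(H) = 1.5341
Φ⁻¹(FA) = -1.1503
d' = z(H) − z(FA) = 1.5341 − (-1.1503) = 2.6844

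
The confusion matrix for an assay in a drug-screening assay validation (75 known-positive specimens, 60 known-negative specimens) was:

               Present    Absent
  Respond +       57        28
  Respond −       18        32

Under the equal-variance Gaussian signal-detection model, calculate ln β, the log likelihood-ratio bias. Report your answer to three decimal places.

ln β = -0.246

H = 57/75 = 0.7600
FA = 28/60 = 0.4667
z(H) = z(0.7600) = 0.7063
z(FA) = z(0.4667) = -0.0836
ln β = −½·[z(H)² − z(FA)²] = −0.5 × (0.4989 − 0.0070) = -0.24595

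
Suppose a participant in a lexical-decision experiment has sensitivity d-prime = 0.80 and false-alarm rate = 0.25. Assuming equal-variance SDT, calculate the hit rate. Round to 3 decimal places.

hit rate = 0.550

z(false-alarm rate) = z(0.25) = -0.6745
z(H) = z(FA) + d' = -0.6745 + 0.80 = 0.1255
hit rate = Φ(0.1255) = 0.5499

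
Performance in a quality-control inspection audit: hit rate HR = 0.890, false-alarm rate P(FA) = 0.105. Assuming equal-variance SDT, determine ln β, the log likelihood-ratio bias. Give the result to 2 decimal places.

ln β = 0.03

Φ⁻¹(0.890) = 1.227, Φ⁻¹(0.105) = -1.254
ln β = −½·[z(H)² − z(FA)²] = −0.5 × (1.506 − 1.573) = 0.0335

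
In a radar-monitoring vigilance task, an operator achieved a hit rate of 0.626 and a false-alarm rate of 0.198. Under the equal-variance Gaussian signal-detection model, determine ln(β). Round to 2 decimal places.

z(H) = z(0.626) = 0.321
z(FA) = z(0.198) = -0.849
ln β = −½·[z(H)² − z(FA)²] = −0.5 × (0.103 − 0.721) = 0.309

ln β = 0.31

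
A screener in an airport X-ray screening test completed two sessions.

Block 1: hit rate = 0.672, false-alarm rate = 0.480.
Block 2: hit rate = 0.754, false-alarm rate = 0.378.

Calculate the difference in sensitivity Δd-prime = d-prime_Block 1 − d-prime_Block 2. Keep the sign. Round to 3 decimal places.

Δd-prime = -0.502

Block 1: z(0.672) = 0.4454, z(0.480) = -0.0502, d' = 0.4956
Block 2: z(0.754) = 0.6871, z(0.378) = -0.3107, d' = 0.9978
Δd' = d'_Block 1 − d'_Block 2 = 0.4956 − 0.9978 = -0.5022
Block 2 has the higher sensitivity.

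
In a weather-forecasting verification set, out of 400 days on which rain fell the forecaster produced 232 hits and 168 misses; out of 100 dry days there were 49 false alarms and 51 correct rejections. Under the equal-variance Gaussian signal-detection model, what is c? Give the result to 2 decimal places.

H = 232/400 = 0.5800
FA = 49/100 = 0.4900
z(H) = z(0.5800) = 0.202
z(FA) = z(0.4900) = -0.025
c = −½·[z(H) + z(FA)] = −0.5 × (0.202 + (-0.025)) = -0.0885
c < 0: the forecaster has a liberal response bias.

c = -0.09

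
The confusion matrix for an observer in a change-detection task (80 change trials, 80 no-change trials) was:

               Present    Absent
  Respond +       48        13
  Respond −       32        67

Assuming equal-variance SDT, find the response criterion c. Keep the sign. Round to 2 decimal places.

c = 0.37

H = 48/80 = 0.6000
FA = 13/80 = 0.1625
z(H) = 0.2533
z(FA) = -0.9842
c = −½·[z(H) + z(FA)] = −0.5 × (0.2533 + (-0.9842)) = 0.36545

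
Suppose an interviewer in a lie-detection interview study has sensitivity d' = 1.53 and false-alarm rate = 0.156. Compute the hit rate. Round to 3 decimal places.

z(false-alarm rate) = z(0.156) = -1.0110
z(H) = z(FA) + d' = -1.0110 + 1.53 = 0.5190
hit rate = Φ(0.5190) = 0.6981

hit rate = 0.698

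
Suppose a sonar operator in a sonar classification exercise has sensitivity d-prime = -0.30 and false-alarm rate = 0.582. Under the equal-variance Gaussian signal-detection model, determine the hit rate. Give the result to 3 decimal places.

hit rate = 0.463

z(false-alarm rate) = z(0.582) = 0.2070
z(H) = z(FA) + d' = 0.2070 + (-0.30) = -0.0930
hit rate = Φ(-0.0930) = 0.4630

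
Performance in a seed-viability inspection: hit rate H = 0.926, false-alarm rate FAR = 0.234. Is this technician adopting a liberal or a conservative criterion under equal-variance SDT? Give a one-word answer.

liberal

z(H) = 1.447, z(FA) = -0.726
c = −½·(z(H) + z(FA)) = -0.3605
c < 0 → liberal criterion (biased toward responding “yes”).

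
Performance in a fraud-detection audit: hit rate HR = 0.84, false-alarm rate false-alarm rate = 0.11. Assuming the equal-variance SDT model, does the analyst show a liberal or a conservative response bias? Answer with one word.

z(H) = 0.994, z(FA) = -1.227
c = −½·(z(H) + z(FA)) = 0.1165
c > 0 → conservative criterion (biased toward responding “no”).

conservative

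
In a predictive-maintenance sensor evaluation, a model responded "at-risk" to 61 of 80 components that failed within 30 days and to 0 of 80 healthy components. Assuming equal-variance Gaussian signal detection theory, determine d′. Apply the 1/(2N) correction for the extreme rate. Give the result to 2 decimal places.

The false-alarm rate is 0/80 = 0, so apply the 1/(2N) correction: FA → 1/(2·80) = 0.00625.
z(H) = z(0.76250) = 0.714
z(FA) = z(0.00625) = -2.498
d' = 0.714 − (-2.498) = 3.212

d′ = 3.21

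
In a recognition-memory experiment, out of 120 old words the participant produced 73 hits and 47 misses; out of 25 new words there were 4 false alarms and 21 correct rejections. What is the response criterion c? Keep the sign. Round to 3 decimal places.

c = 0.360

H = 73/120 = 0.6083
FA = 4/25 = 0.1600
z(0.6083) = 0.2749, z(0.1600) = -0.9945
c = −½·[z(H) + z(FA)] = −0.5 × (0.2749 + (-0.9945)) = 0.3598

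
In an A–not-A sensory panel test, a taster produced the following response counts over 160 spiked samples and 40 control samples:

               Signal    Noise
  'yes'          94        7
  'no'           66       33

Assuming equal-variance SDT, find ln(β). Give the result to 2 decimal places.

H = 94/160 = 0.5875
FA = 7/40 = 0.1750
Φ⁻¹(H) = Φ⁻¹(0.5875) = 0.221
Φ⁻¹(FA) = Φ⁻¹(0.1750) = -0.935
ln β = −½·[z(H)² − z(FA)²] = −0.5 × (0.049 − 0.874) = 0.4125

ln β = 0.41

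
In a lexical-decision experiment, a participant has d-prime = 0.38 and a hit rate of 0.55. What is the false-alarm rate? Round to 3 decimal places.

z(hit rate) = z(0.55) = 0.1257
z(FA) = z(H) − d' = 0.1257 − 0.38 = -0.2543
false-alarm rate = Φ(-0.2543) = 0.3996

false-alarm rate = 0.400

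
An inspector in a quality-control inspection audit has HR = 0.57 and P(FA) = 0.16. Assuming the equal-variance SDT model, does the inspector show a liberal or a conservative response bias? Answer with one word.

conservative

z(H) = 0.176, z(FA) = -0.994
c = −½·(z(H) + z(FA)) = 0.409
c > 0 → conservative criterion (biased toward responding “no”).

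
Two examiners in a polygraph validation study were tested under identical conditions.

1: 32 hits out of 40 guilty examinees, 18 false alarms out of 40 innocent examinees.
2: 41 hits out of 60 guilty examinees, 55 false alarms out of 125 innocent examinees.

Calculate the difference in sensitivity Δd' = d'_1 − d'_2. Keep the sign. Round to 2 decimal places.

Δd' = 0.34

1: z(0.8000) = 0.842, z(0.4500) = -0.126, d' = 0.968
2: z(0.6833) = 0.477, z(0.4400) = -0.151, d' = 0.628
Δd' = d'_1 − d'_2 = 0.968 − 0.628 = 0.340
1 has the higher sensitivity.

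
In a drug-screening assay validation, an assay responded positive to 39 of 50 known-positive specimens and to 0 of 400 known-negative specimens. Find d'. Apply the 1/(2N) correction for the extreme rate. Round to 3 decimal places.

The false-alarm rate is 0/400 = 0, so apply the 1/(2N) correction: FA → 1/(2·400) = 0.00125.
z(H) = z(0.78000) = 0.7722
z(FA) = z(0.00125) = -3.0233
d' = 0.7722 − (-3.0233) = 3.7955

d' = 3.796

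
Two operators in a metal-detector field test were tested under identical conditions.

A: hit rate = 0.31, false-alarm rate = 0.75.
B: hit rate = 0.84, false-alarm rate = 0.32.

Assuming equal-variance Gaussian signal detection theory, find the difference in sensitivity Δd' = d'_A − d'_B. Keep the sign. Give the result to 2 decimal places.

Δd' = -2.63

A: z(0.31) = -0.496, z(0.75) = 0.674, d' = -1.170
B: z(0.84) = 0.994, z(0.32) = -0.468, d' = 1.462
Δd' = d'_A − d'_B = -1.170 − 1.462 = -2.632
B has the higher sensitivity.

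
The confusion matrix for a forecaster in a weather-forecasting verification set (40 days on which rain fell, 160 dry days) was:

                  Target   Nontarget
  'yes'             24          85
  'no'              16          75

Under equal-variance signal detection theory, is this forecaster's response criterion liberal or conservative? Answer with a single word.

liberal

z(H) = 0.253, z(FA) = 0.078
c = −½·(z(H) + z(FA)) = -0.1655
c < 0 → liberal criterion (biased toward responding “yes”).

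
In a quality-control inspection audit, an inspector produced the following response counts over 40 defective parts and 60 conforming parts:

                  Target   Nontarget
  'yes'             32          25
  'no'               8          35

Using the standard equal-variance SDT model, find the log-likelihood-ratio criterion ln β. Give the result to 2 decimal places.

H = 32/40 = 0.8000
FA = 25/60 = 0.4167
z(0.8000) = 0.842, z(0.4167) = -0.210
ln β = −½·[z(H)² − z(FA)²] = −0.5 × (0.709 − 0.044) = -0.3325

ln β = -0.33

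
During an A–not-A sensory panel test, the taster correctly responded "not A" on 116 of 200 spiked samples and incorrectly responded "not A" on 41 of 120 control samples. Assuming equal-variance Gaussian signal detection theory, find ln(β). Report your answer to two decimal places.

ln β = 0.06

H = 116/200 = 0.5800
FA = 41/120 = 0.3417
z(0.5800) = 0.202, z(0.3417) = -0.408
ln β = −½·[z(H)² − z(FA)²] = −0.5 × (0.041 − 0.166) = 0.0625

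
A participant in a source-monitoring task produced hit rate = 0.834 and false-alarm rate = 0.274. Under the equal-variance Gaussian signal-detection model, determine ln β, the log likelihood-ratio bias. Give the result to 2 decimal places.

z(H) = 0.970
z(FA) = -0.601
ln β = −½·[z(H)² − z(FA)²] = −0.5 × (0.941 − 0.361) = -0.290

ln β = -0.29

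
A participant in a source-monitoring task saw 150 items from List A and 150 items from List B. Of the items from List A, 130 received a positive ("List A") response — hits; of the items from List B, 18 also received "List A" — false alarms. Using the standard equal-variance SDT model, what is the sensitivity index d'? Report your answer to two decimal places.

d' = 2.29

H = 130/150 = 0.8667
FA = 18/150 = 0.1200
Φ⁻¹(0.8667) = 1.111, Φ⁻¹(0.1200) = -1.175
d' = z(H) − z(FA) = 1.111 − (-1.175) = 2.286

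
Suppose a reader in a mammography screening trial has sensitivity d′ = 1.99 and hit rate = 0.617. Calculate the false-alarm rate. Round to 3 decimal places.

z(hit rate) = z(0.617) = 0.2976
z(FA) = z(H) − d' = 0.2976 − 1.99 = -1.6924
false-alarm rate = Φ(-1.6924) = 0.0453

false-alarm rate = 0.045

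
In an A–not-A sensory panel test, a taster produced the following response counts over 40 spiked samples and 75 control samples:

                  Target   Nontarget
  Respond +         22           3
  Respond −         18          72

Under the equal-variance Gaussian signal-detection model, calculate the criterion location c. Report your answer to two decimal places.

c = 0.81

H = 22/40 = 0.5500
FA = 3/75 = 0.0400
z(0.5500) = 0.1257, z(0.0400) = -1.7507
c = −½·[z(H) + z(FA)] = −0.5 × (0.1257 + (-1.7507)) = 0.8125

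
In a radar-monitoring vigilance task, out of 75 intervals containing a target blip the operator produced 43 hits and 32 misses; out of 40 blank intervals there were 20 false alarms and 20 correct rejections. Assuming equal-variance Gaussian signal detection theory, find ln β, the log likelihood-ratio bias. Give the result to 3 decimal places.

ln β = -0.017

H = 43/75 = 0.5733
FA = 20/40 = 0.5000
Φ⁻¹(H) = Φ⁻¹(0.5733) = 0.1848
Φ⁻¹(FA) = Φ⁻¹(0.5000) = 0.0000
ln β = −½·[z(H)² − z(FA)²] = −0.5 × (0.0342 − 0.0000) = -0.0171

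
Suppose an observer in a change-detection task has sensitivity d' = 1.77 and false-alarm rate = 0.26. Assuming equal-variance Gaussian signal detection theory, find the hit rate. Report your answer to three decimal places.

z(false-alarm rate) = z(0.26) = -0.6433
z(H) = z(FA) + d' = -0.6433 + 1.77 = 1.1267
hit rate = Φ(1.1267) = 0.8701

hit rate = 0.870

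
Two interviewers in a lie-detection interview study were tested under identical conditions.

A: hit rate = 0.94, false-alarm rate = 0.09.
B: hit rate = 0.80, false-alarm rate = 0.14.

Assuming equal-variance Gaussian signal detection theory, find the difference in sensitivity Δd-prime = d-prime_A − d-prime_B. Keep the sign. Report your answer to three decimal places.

A: z(0.94) = 1.5548, z(0.09) = -1.3408, d' = 2.8956
B: z(0.80) = 0.8416, z(0.14) = -1.0803, d' = 1.9219
Δd' = d'_A − d'_B = 2.8956 − 1.9219 = 0.9737
A has the higher sensitivity.

Δd-prime = 0.974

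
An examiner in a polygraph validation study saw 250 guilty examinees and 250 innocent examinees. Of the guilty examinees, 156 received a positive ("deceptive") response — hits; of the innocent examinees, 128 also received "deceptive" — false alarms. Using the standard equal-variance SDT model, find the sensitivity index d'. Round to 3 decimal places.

d' = 0.286

H = 156/250 = 0.6240
FA = 128/250 = 0.5120
z(0.6240) = 0.3160, z(0.5120) = 0.0301
d' = z(H) − z(FA) = 0.3160 − 0.0301 = 0.2859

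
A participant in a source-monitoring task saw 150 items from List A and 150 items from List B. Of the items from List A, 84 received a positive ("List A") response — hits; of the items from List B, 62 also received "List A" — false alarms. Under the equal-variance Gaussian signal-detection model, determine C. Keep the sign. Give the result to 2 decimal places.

C = 0.03

H = 84/150 = 0.5600
FA = 62/150 = 0.4133
Φ⁻¹(0.5600) = 0.1510, Φ⁻¹(0.4133) = -0.2191
c = −½·[z(H) + z(FA)] = −0.5 × (0.1510 + (-0.2191)) = 0.03405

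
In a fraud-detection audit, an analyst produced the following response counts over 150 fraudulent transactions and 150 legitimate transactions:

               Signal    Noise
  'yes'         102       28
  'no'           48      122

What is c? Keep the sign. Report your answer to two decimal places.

c = 0.21

H = 102/150 = 0.6800
FA = 28/150 = 0.1867
z(H) = z(0.6800) = 0.4677
z(FA) = z(0.1867) = -0.8901
c = −½·[z(H) + z(FA)] = −0.5 × (0.4677 + (-0.8901)) = 0.2112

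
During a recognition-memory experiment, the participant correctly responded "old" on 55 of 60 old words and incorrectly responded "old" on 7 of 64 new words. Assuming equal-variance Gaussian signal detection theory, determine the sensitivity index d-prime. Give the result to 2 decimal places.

d-prime = 2.61

H = 55/60 = 0.9167
FA = 7/64 = 0.1094
z(0.9167) = 1.383, z(0.1094) = -1.230
d' = z(H) − z(FA) = 1.383 − (-1.230) = 2.613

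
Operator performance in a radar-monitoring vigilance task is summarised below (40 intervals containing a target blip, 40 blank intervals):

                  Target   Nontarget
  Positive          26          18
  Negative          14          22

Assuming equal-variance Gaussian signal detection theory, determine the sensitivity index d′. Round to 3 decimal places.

H = 26/40 = 0.6500
FA = 18/40 = 0.4500
z(H) = 0.3853
z(FA) = -0.1257
d' = z(H) − z(FA) = 0.3853 − (-0.1257) = 0.5110

d′ = 0.511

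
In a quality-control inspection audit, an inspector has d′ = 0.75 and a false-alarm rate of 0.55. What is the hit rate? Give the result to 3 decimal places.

hit rate = 0.809

z(false-alarm rate) = z(0.55) = 0.1257
z(H) = z(FA) + d' = 0.1257 + 0.75 = 0.8757
hit rate = Φ(0.8757) = 0.8094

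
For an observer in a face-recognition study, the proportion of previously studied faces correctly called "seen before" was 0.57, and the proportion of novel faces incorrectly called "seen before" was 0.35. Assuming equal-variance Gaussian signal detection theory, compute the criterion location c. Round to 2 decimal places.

c = 0.10

z(H) = 0.176
z(FA) = -0.385
c = −½·[z(H) + z(FA)] = −0.5 × (0.176 + (-0.385)) = 0.1045
c > 0: the observer has a conservative response bias.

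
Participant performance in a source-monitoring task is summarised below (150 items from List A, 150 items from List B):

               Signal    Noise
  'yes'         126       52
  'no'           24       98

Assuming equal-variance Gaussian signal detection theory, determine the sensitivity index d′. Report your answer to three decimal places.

H = 126/150 = 0.8400
FA = 52/150 = 0.3467
Φ⁻¹(H) = Φ⁻¹(0.8400) = 0.9945
Φ⁻¹(FA) = Φ⁻¹(0.3467) = -0.3942
d' = z(H) − z(FA) = 0.9945 − (-0.3942) = 1.3887

d′ = 1.389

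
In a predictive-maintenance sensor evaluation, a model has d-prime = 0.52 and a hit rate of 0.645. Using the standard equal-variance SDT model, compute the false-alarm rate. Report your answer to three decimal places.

false-alarm rate = 0.441

z(hit rate) = z(0.645) = 0.3719
z(FA) = z(H) − d' = 0.3719 − 0.52 = -0.1481
false-alarm rate = Φ(-0.1481) = 0.4411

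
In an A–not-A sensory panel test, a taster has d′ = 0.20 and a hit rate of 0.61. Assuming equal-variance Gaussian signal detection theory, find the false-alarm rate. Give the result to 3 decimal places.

z(hit rate) = z(0.61) = 0.2793
z(FA) = z(H) − d' = 0.2793 − 0.20 = 0.0793
false-alarm rate = Φ(0.0793) = 0.5316

false-alarm rate = 0.532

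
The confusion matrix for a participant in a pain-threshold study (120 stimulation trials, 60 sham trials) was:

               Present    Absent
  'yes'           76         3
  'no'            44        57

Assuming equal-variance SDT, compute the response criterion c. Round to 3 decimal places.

H = 76/120 = 0.6333
FA = 3/60 = 0.0500
z(H) = 0.3406
z(FA) = -1.6449
c = −½·[z(H) + z(FA)] = −0.5 × (0.3406 + (-1.6449)) = 0.65215
c > 0: the participant has a conservative response bias.

c = 0.652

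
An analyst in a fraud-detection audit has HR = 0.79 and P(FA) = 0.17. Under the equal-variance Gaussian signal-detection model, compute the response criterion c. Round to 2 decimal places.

z(H) = 0.806
z(FA) = -0.954
c = −½·[z(H) + z(FA)] = −0.5 × (0.806 + (-0.954)) = 0.074

c = 0.07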